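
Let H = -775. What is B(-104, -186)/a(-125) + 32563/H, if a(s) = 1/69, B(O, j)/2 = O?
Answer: -11155363/775 ≈ -14394.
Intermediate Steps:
B(O, j) = 2*O
a(s) = 1/69
B(-104, -186)/a(-125) + 32563/H = (2*(-104))/(1/69) + 32563/(-775) = -208*69 + 32563*(-1/775) = -14352 - 32563/775 = -11155363/775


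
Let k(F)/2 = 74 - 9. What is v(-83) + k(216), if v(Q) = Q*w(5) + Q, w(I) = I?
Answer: -368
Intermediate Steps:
k(F) = 130 (k(F) = 2*(74 - 9) = 2*65 = 130)
v(Q) = 6*Q (v(Q) = Q*5 + Q = 5*Q + Q = 6*Q)
v(-83) + k(216) = 6*(-83) + 130 = -498 + 130 = -368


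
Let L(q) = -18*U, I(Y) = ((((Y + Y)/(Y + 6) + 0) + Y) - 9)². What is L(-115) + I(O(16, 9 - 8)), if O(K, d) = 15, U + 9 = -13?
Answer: 22108/49 ≈ 451.18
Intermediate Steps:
U = -22 (U = -9 - 13 = -22)
I(Y) = (-9 + Y + 2*Y/(6 + Y))² (I(Y) = ((((2*Y)/(6 + Y) + 0) + Y) - 9)² = (((2*Y/(6 + Y) + 0) + Y) - 9)² = ((2*Y/(6 + Y) + Y) - 9)² = ((Y + 2*Y/(6 + Y)) - 9)² = (-9 + Y + 2*Y/(6 + Y))²)
L(q) = 396 (L(q) = -18*(-22) = 396)
L(-115) + I(O(16, 9 - 8)) = 396 + (54 + 15 - 1*15²)²/(6 + 15)² = 396 + (54 + 15 - 1*225)²/21² = 396 + (54 + 15 - 225)²/441 = 396 + (1/441)*(-156)² = 396 + (1/441)*24336 = 396 + 2704/49 = 22108/49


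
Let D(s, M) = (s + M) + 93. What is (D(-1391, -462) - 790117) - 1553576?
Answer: -2345453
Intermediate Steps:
D(s, M) = 93 + M + s (D(s, M) = (M + s) + 93 = 93 + M + s)
(D(-1391, -462) - 790117) - 1553576 = ((93 - 462 - 1391) - 790117) - 1553576 = (-1760 - 790117) - 1553576 = -791877 - 1553576 = -2345453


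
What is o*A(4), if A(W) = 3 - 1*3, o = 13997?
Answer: 0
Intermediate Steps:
A(W) = 0 (A(W) = 3 - 3 = 0)
o*A(4) = 13997*0 = 0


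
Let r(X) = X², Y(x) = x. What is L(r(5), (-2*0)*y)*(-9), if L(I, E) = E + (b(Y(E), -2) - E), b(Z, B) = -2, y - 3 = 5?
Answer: 18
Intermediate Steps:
y = 8 (y = 3 + 5 = 8)
L(I, E) = -2 (L(I, E) = E + (-2 - E) = -2)
L(r(5), (-2*0)*y)*(-9) = -2*(-9) = 18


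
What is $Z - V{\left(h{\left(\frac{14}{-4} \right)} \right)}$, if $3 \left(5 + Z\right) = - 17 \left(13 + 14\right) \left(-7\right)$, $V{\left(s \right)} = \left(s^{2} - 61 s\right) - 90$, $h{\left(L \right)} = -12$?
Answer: $280$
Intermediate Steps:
$V{\left(s \right)} = -90 + s^{2} - 61 s$
$Z = 1066$ ($Z = -5 + \frac{- 17 \left(13 + 14\right) \left(-7\right)}{3} = -5 + \frac{\left(-17\right) 27 \left(-7\right)}{3} = -5 + \frac{\left(-459\right) \left(-7\right)}{3} = -5 + \frac{1}{3} \cdot 3213 = -5 + 1071 = 1066$)
$Z - V{\left(h{\left(\frac{14}{-4} \right)} \right)} = 1066 - \left(-90 + \left(-12\right)^{2} - -732\right) = 1066 - \left(-90 + 144 + 732\right) = 1066 - 786 = 280$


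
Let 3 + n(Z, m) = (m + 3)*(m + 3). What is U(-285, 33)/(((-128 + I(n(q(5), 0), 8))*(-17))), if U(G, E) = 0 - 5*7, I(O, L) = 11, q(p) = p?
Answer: -35/1989 ≈ -0.017597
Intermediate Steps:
n(Z, m) = -3 + (3 + m)² (n(Z, m) = -3 + (m + 3)*(m + 3) = -3 + (3 + m)*(3 + m) = -3 + (3 + m)²)
U(G, E) = -35 (U(G, E) = 0 - 35 = -35)
U(-285, 33)/(((-128 + I(n(q(5), 0), 8))*(-17))) = -35*(-1/(17*(-128 + 11))) = -35/((-117*(-17))) = -35/1989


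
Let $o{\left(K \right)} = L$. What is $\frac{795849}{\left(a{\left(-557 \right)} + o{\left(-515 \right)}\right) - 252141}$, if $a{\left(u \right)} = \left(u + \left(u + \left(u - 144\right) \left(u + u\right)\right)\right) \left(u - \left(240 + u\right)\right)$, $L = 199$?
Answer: $- \frac{795849}{187403942} \approx -0.0042467$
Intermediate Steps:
$o{\left(K \right)} = 199$
$a{\left(u \right)} = - 480 u - 480 u \left(-144 + u\right)$ ($a{\left(u \right)} = \left(u + \left(u + \left(-144 + u\right) 2 u\right)\right) \left(-240\right) = \left(u + \left(u + 2 u \left(-144 + u\right)\right)\right) \left(-240\right) = \left(2 u + 2 u \left(-144 + u\right)\right) \left(-240\right) = - 480 u - 480 u \left(-144 + u\right)$)
$\frac{795849}{\left(a{\left(-557 \right)} + o{\left(-515 \right)}\right) - 252141} = \frac{795849}{\left(480 \left(-557\right) \left(143 - -557\right) + 199\right) - 252141} = \frac{795849}{\left(480 \left(-557\right) \left(143 + 557\right) + 199\right) - 252141} = \frac{795849}{\left(480 \left(-557\right) 700 + 199\right) - 252141} = \frac{795849}{\left(-187152000 + 199\right) - 252141} = \frac{795849}{-187151801 - 252141} = \frac{795849}{-187403942} = 795849 \left(- \frac{1}{187403942}\right) = - \frac{795849}{187403942}$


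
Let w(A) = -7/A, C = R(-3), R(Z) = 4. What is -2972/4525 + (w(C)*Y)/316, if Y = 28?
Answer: -1160877/1429900 ≈ -0.81186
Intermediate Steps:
C = 4
-2972/4525 + (w(C)*Y)/316 = -2972/4525 + (-7/4*28)/316 = -2972*1/4525 + (-7*¼*28)*(1/316) = -2972/4525 - 7/4*28*(1/316) = -2972/4525 - 49*1/316 = -2972/4525 - 49/316 = -1160877/1429900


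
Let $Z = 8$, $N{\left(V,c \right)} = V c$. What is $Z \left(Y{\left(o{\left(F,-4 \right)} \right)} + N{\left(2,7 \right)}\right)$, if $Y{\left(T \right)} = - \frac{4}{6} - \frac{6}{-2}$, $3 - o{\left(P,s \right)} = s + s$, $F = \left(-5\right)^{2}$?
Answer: $\frac{392}{3} \approx 130.67$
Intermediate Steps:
$F = 25$
$o{\left(P,s \right)} = 3 - 2 s$ ($o{\left(P,s \right)} = 3 - \left(s + s\right) = 3 - 2 s$)
$Y{\left(T \right)} = \frac{7}{3}$ ($Y{\left(T \right)} = \left(-4\right) \frac{1}{6} - -3 = - \frac{2}{3} + 3 = \frac{7}{3}$)
$Z \left(Y{\left(o{\left(F,-4 \right)} \right)} + N{\left(2,7 \right)}\right) = 8 \left(\frac{7}{3} + 2 \cdot 7\right) = 8 \left(\frac{7}{3} + 14\right) = 8 \cdot \frac{49}{3} = \frac{392}{3}$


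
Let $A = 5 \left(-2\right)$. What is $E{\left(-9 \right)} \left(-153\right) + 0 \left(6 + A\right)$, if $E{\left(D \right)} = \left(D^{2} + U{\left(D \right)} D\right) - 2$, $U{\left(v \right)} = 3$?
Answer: $-7956$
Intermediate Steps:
$A = -10$
$E{\left(D \right)} = -2 + D^{2} + 3 D$ ($E{\left(D \right)} = \left(D^{2} + 3 D\right) - 2 = -2 + D^{2} + 3 D$)
$E{\left(-9 \right)} \left(-153\right) + 0 \left(6 + A\right) = \left(-2 + \left(-9\right)^{2} + 3 \left(-9\right)\right) \left(-153\right) + 0 \left(6 - 10\right) = \left(-2 + 81 - 27\right) \left(-153\right) + 0 \left(-4\right) = 52 \left(-153\right) + 0 = -7956 + 0 = -7956$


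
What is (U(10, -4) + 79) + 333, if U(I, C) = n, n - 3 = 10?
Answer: 425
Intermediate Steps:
n = 13 (n = 3 + 10 = 13)
U(I, C) = 13
(U(10, -4) + 79) + 333 = (13 + 79) + 333 = 92 + 333 = 425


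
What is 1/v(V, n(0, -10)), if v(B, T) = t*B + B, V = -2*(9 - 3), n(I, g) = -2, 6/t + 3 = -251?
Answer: -127/1488 ≈ -0.085349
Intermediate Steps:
t = -3/127 (t = 6/(-3 - 251) = 6/(-254) = 6*(-1/254) = -3/127 ≈ -0.023622)
V = -12 (V = -2*6 = -12)
v(B, T) = 124*B/127 (v(B, T) = -3*B/127 + B = 124*B/127)
1/v(V, n(0, -10)) = 1/((124/127)*(-12)) = 1/(-1488/127) = -127/1488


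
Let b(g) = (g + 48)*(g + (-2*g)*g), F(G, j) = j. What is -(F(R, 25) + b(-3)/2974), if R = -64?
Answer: -73405/2974 ≈ -24.682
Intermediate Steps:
b(g) = (48 + g)*(g - 2*g²)
-(F(R, 25) + b(-3)/2974) = -(25 - 3*(48 - 95*(-3) - 2*(-3)²)/2974) = -(25 - 3*(48 + 285 - 2*9)*(1/2974)) = -(25 - 3*(48 + 285 - 18)*(1/2974)) = -(25 - 3*315*(1/2974)) = -(25 - 945*1/2974) = -(25 - 945/2974) = -1*73405/2974 = -73405/2974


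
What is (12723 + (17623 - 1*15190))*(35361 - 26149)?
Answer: 139617072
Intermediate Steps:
(12723 + (17623 - 1*15190))*(35361 - 26149) = (12723 + (17623 - 15190))*9212 = (12723 + 2433)*9212 = 15156*9212 = 139617072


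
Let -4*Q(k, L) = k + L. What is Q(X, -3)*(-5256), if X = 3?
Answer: 0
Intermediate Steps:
Q(k, L) = -L/4 - k/4 (Q(k, L) = -(k + L)/4 = -(L + k)/4 = -L/4 - k/4)
Q(X, -3)*(-5256) = (-1/4*(-3) - 1/4*3)*(-5256) = (3/4 - 3/4)*(-5256) = 0*(-5256) = 0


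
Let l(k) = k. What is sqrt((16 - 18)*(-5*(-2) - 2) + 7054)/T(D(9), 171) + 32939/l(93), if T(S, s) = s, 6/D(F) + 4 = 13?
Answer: 32939/93 + sqrt(782)/57 ≈ 354.67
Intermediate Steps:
D(F) = 2/3 (D(F) = 6/(-4 + 13) = 6/9 = 6*(1/9) = 2/3)
sqrt((16 - 18)*(-5*(-2) - 2) + 7054)/T(D(9), 171) + 32939/l(93) = sqrt((16 - 18)*(-5*(-2) - 2) + 7054)/171 + 32939/93 = sqrt(-2*(10 - 2) + 7054)*(1/171) + 32939*(1/93) = sqrt(-2*8 + 7054)*(1/171) + 32939/93 = sqrt(-16 + 7054)*(1/171) + 32939/93 = sqrt(7038)*(1/171) + 32939/93 = (3*sqrt(782))*(1/171) + 32939/93 = sqrt(782)/57 + 32939/93 = 32939/93 + sqrt(782)/57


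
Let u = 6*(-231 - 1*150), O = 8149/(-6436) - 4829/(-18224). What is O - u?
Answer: 67001685993/29322416 ≈ 2285.0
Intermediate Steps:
O = -29356983/29322416 (O = 8149*(-1/6436) - 4829*(-1/18224) = -8149/6436 + 4829/18224 = -29356983/29322416 ≈ -1.0012)
u = -2286 (u = 6*(-231 - 150) = 6*(-381) = -2286)
O - u = -29356983/29322416 - 1*(-2286) = -29356983/29322416 + 2286 = 67001685993/29322416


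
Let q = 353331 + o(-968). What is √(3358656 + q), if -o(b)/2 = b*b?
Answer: √1837939 ≈ 1355.7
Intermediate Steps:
o(b) = -2*b² (o(b) = -2*b*b = -2*b²)
q = -1520717 (q = 353331 - 2*(-968)² = 353331 - 2*937024 = 353331 - 1874048 = -1520717)
√(3358656 + q) = √(3358656 - 1520717) = √1837939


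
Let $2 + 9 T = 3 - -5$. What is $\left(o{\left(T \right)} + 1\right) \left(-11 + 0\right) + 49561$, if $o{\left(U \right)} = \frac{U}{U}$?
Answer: $49539$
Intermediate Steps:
$T = \frac{2}{3}$ ($T = - \frac{2}{9} + \frac{3 - -5}{9} = - \frac{2}{9} + \frac{3 + 5}{9} = - \frac{2}{9} + \frac{1}{9} \cdot 8 = - \frac{2}{9} + \frac{8}{9} = \frac{2}{3} \approx 0.66667$)
$o{\left(U \right)} = 1$
$\left(o{\left(T \right)} + 1\right) \left(-11 + 0\right) + 49561 = \left(1 + 1\right) \left(-11 + 0\right) + 49561 = 2 \left(-11\right) + 49561 = -22 + 49561 = 49539$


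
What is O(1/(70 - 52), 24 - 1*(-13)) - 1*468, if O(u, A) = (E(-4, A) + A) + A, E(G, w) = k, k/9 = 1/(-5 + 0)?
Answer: -1979/5 ≈ -395.80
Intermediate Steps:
k = -9/5 (k = 9/(-5 + 0) = 9/(-5) = 9*(-⅕) = -9/5 ≈ -1.8000)
E(G, w) = -9/5
O(u, A) = -9/5 + 2*A (O(u, A) = (-9/5 + A) + A = -9/5 + 2*A)
O(1/(70 - 52), 24 - 1*(-13)) - 1*468 = (-9/5 + 2*(24 - 1*(-13))) - 1*468 = (-9/5 + 2*(24 + 13)) - 468 = (-9/5 + 2*37) - 468 = (-9/5 + 74) - 468 = 361/5 - 468 = -1979/5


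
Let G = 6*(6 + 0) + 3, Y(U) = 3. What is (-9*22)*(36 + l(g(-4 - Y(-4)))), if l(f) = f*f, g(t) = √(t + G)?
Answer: -13464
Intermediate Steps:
G = 39 (G = 6*6 + 3 = 36 + 3 = 39)
g(t) = √(39 + t) (g(t) = √(t + 39) = √(39 + t))
l(f) = f²
(-9*22)*(36 + l(g(-4 - Y(-4)))) = (-9*22)*(36 + (√(39 + (-4 - 1*3)))²) = -198*(36 + (√(39 + (-4 - 3)))²) = -198*(36 + (√(39 - 7))²) = -198*(36 + (√32)²) = -198*(36 + (4*√2)²) = -198*(36 + 32) = -198*68 = -13464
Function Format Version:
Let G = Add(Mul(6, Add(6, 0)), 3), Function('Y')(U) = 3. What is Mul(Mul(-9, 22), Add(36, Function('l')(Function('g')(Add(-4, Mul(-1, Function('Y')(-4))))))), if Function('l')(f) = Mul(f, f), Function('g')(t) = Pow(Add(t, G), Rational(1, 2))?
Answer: -13464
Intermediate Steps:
G = 39 (G = Add(Mul(6, 6), 3) = Add(36, 3) = 39)
Function('g')(t) = Pow(Add(39, t), Rational(1, 2)) (Function('g')(t) = Pow(Add(t, 39), Rational(1, 2)) = Pow(Add(39, t), Rational(1, 2)))
Function('l')(f) = Pow(f, 2)
Mul(Mul(-9, 22), Add(36, Function('l')(Function('g')(Add(-4, Mul(-1, Function('Y')(-4))))))) = Mul(Mul(-9, 22), Add(36, Pow(Pow(Add(39, Add(-4, Mul(-1, 3))), Rational(1, 2)), 2))) = Mul(-198, Add(36, Pow(Pow(Add(39, Add(-4, -3)), Rational(1, 2)), 2))) = Mul(-198, Add(36, Pow(Pow(Add(39, -7), Rational(1, 2)), 2))) = Mul(-198, Add(36, Pow(Pow(32, Rational(1, 2)), 2))) = Mul(-198, Add(36, Pow(Mul(4, Pow(2, Rational(1, 2))), 2))) = Mul(-198, Add(36, 32)) = Mul(-198, 68) = -13464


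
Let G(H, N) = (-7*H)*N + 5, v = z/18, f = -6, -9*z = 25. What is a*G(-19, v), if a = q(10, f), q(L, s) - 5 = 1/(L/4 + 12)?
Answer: -123235/1566 ≈ -78.694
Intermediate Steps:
z = -25/9 (z = -⅑*25 = -25/9 ≈ -2.7778)
q(L, s) = 5 + 1/(12 + L/4) (q(L, s) = 5 + 1/(L/4 + 12) = 5 + 1/(12 + L/4))
a = 147/29 (a = (244 + 5*10)/(48 + 10) = (244 + 50)/58 = (1/58)*294 = 147/29 ≈ 5.0690)
v = -25/162 (v = -25/9/18 = -25/9*1/18 = -25/162 ≈ -0.15432)
G(H, N) = 5 - 7*H*N (G(H, N) = -7*H*N + 5 = 5 - 7*H*N)
a*G(-19, v) = 147*(5 - 7*(-19)*(-25/162))/29 = 147*(5 - 3325/162)/29 = (147/29)*(-2515/162) = -123235/1566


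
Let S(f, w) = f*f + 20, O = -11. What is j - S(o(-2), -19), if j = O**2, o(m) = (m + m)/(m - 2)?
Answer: 100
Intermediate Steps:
o(m) = 2*m/(-2 + m) (o(m) = (2*m)/(-2 + m) = 2*m/(-2 + m))
S(f, w) = 20 + f**2 (S(f, w) = f**2 + 20 = 20 + f**2)
j = 121 (j = (-11)**2 = 121)
j - S(o(-2), -19) = 121 - (20 + (2*(-2)/(-2 - 2))**2) = 121 - (20 + (2*(-2)/(-4))**2) = 121 - (20 + (2*(-2)*(-1/4))**2) = 121 - (20 + 1**2) = 121 - (20 + 1) = 121 - 1*21 = 121 - 21 = 100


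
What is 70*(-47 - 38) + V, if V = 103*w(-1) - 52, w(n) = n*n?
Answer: -5899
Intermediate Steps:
w(n) = n²
V = 51 (V = 103*(-1)² - 52 = 103*1 - 52 = 103 - 52 = 51)
70*(-47 - 38) + V = 70*(-47 - 38) + 51 = 70*(-85) + 51 = -5950 + 51 = -5899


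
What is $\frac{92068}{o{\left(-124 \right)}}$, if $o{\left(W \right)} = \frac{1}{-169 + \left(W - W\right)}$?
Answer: $-15559492$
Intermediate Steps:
$o{\left(W \right)} = - \frac{1}{169}$ ($o{\left(W \right)} = \frac{1}{-169 + 0} = \frac{1}{-169} = - \frac{1}{169}$)
$\frac{92068}{o{\left(-124 \right)}} = \frac{92068}{- \frac{1}{169}} = 92068 \left(-169\right) = -15559492$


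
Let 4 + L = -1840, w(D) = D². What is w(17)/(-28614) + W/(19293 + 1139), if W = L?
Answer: -7333633/73080156 ≈ -0.10035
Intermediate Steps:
L = -1844 (L = -4 - 1840 = -1844)
W = -1844
w(17)/(-28614) + W/(19293 + 1139) = 17²/(-28614) - 1844/(19293 + 1139) = 289*(-1/28614) - 1844/20432 = -289/28614 - 1844*1/20432 = -289/28614 - 461/5108 = -7333633/73080156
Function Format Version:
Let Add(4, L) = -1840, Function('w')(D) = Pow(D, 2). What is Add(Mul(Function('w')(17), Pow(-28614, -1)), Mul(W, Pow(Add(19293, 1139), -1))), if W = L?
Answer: Rational(-7333633, 73080156) ≈ -0.10035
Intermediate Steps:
L = -1844 (L = Add(-4, -1840) = -1844)
W = -1844
Add(Mul(Function('w')(17), Pow(-28614, -1)), Mul(W, Pow(Add(19293, 1139), -1))) = Add(Mul(Pow(17, 2), Pow(-28614, -1)), Mul(-1844, Pow(Add(19293, 1139), -1))) = Add(Mul(289, Rational(-1, 28614)), Mul(-1844, Pow(20432, -1))) = Add(Rational(-289, 28614), Mul(-1844, Rational(1, 20432))) = Add(Rational(-289, 28614), Rational(-461, 5108)) = Rational(-7333633, 73080156)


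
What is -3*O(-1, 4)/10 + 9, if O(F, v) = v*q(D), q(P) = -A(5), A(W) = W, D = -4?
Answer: 15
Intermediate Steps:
q(P) = -5 (q(P) = -1*5 = -5)
O(F, v) = -5*v (O(F, v) = v*(-5) = -5*v)
-3*O(-1, 4)/10 + 9 = -3*(-5*4)/10 + 9 = -(-60)/10 + 9 = -3*(-2) + 9 = 6 + 9 = 15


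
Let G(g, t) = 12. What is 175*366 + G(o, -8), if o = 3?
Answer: 64062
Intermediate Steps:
175*366 + G(o, -8) = 175*366 + 12 = 64050 + 12 = 64062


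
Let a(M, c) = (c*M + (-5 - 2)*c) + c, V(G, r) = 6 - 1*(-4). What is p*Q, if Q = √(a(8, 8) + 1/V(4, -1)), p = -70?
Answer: -7*√1610 ≈ -280.87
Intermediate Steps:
V(G, r) = 10 (V(G, r) = 6 + 4 = 10)
a(M, c) = -6*c + M*c (a(M, c) = (M*c - 7*c) + c = (-7*c + M*c) + c = -6*c + M*c)
Q = √1610/10 (Q = √(8*(-6 + 8) + 1/10) = √(8*2 + ⅒) = √(16 + ⅒) = √(161/10) = √1610/10 ≈ 4.0125)
p*Q = -7*√1610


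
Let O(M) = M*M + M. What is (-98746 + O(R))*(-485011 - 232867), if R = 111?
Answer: 61962921692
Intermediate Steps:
O(M) = M + M² (O(M) = M² + M = M + M²)
(-98746 + O(R))*(-485011 - 232867) = (-98746 + 111*(1 + 111))*(-485011 - 232867) = (-98746 + 111*112)*(-717878) = (-98746 + 12432)*(-717878) = -86314*(-717878) = 61962921692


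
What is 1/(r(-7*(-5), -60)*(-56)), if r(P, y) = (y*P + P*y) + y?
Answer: 1/238560 ≈ 4.1918e-6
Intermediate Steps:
r(P, y) = y + 2*P*y (r(P, y) = (P*y + P*y) + y = 2*P*y + y = y + 2*P*y)
1/(r(-7*(-5), -60)*(-56)) = 1/(-60*(1 + 2*(-7*(-5)))*(-56)) = 1/(-60*(1 + 2*35)*(-56)) = 1/(-60*(1 + 70)*(-56)) = 1/(-60*71*(-56)) = 1/(-4260*(-56)) = 1/238560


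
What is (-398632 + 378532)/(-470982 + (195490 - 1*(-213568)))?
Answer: 5025/15481 ≈ 0.32459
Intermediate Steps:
(-398632 + 378532)/(-470982 + (195490 - 1*(-213568))) = -20100/(-470982 + (195490 + 213568)) = -20100/(-470982 + 409058) = -20100/(-61924) = -20100*(-1/61924) = 5025/15481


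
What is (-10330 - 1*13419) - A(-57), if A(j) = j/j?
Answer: -23750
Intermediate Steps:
A(j) = 1
(-10330 - 1*13419) - A(-57) = (-10330 - 1*13419) - 1*1 = (-10330 - 13419) - 1 = -23749 - 1 = -23750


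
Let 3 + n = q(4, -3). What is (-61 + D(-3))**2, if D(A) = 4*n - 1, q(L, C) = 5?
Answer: 2916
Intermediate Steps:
n = 2 (n = -3 + 5 = 2)
D(A) = 7 (D(A) = 4*2 - 1 = 8 - 1 = 7)
(-61 + D(-3))**2 = (-61 + 7)**2 = (-54)**2 = 2916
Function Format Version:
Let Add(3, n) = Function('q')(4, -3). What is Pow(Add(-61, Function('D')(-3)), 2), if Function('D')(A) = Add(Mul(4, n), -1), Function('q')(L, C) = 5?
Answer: 2916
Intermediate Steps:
n = 2 (n = Add(-3, 5) = 2)
Function('D')(A) = 7 (Function('D')(A) = Add(Mul(4, 2), -1) = Add(8, -1) = 7)
Pow(Add(-61, Function('D')(-3)), 2) = Pow(Add(-61, 7), 2) = Pow(-54, 2) = 2916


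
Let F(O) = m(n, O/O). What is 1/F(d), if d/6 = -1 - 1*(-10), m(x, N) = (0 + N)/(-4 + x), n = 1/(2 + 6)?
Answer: -31/8 ≈ -3.8750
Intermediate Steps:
n = 1/8 ≈ 0.12500
m(x, N) = N/(-4 + x)
d = 54 (d = 6*(-1 - 1*(-10)) = 6*(-1 + 10) = 6*9 = 54)
F(O) = -8/31 (F(O) = (O/O)/(-4 + 1/8) = 1/(-31/8) = 1*(-8/31) = -8/31)
1/F(d) = 1/(-8/31) = -31/8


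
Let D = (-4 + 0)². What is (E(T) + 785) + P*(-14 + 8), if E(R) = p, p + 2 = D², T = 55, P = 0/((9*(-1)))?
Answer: 1039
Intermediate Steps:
P = 0 (P = 0/(-9) = 0*(-⅑) = 0)
D = 16 (D = (-4)² = 16)
p = 254 (p = -2 + 16² = -2 + 256 = 254)
E(R) = 254
(E(T) + 785) + P*(-14 + 8) = (254 + 785) + 0*(-14 + 8) = 1039 + 0*(-6) = 1039 + 0 = 1039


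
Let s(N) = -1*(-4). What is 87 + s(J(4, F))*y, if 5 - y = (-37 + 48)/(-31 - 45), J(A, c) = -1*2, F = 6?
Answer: 2044/19 ≈ 107.58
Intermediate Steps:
J(A, c) = -2
s(N) = 4
y = 391/76 (y = 5 - (-37 + 48)/(-31 - 45) = 5 - 11/(-76) = 5 - 11*(-1)/76 = 5 - 1*(-11/76) = 5 + 11/76 = 391/76 ≈ 5.1447)
87 + s(J(4, F))*y = 87 + 4*(391/76) = 87 + 391/19 = 2044/19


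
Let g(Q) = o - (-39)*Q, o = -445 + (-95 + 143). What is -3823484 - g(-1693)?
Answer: -3757060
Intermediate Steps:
o = -397 (o = -445 + 48 = -397)
g(Q) = -397 + 39*Q (g(Q) = -397 - (-39)*Q = -397 + 39*Q)
-3823484 - g(-1693) = -3823484 - (-397 + 39*(-1693)) = -3823484 - (-397 - 66027) = -3823484 - 1*(-66424) = -3823484 + 66424 = -3757060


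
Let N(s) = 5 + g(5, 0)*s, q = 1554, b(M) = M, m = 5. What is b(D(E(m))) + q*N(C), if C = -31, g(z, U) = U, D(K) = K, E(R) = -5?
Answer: 7765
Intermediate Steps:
N(s) = 5 (N(s) = 5 + 0*s = 5 + 0 = 5)
b(D(E(m))) + q*N(C) = -5 + 1554*5 = -5 + 7770 = 7765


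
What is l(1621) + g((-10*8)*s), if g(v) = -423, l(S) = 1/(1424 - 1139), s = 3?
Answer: -120554/285 ≈ -423.00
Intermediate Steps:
l(S) = 1/285
l(1621) + g((-10*8)*s) = 1/285 - 423 = -120554/285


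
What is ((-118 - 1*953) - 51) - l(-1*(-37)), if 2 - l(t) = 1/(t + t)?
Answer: -83175/74 ≈ -1124.0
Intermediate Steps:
l(t) = 2 - 1/(2*t) (l(t) = 2 - 1/(t + t) = 2 - 1/(2*t))
((-118 - 1*953) - 51) - l(-1*(-37)) = ((-118 - 1*953) - 51) - (2 - 1/(2*((-1*(-37))))) = ((-118 - 953) - 51) - (2 - ½/37) = (-1071 - 51) - (2 - ½*1/37) = -1122 - (2 - 1/74) = -1122 - 1*147/74 = -1122 - 147/74 = -83175/74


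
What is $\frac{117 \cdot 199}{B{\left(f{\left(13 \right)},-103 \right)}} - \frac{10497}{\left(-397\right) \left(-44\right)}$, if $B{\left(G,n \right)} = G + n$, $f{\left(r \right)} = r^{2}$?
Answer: $\frac{6151737}{17468} \approx 352.17$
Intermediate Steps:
$\frac{117 \cdot 199}{B{\left(f{\left(13 \right)},-103 \right)}} - \frac{10497}{\left(-397\right) \left(-44\right)} = \frac{117 \cdot 199}{13^{2} - 103} - \frac{10497}{\left(-397\right) \left(-44\right)} = \frac{23283}{169 - 103} - \frac{10497}{17468} = \frac{23283}{66} - \frac{10497}{17468} = 23283 \cdot \frac{1}{66} - \frac{10497}{17468} = \frac{7761}{22} - \frac{10497}{17468} = \frac{6151737}{17468}$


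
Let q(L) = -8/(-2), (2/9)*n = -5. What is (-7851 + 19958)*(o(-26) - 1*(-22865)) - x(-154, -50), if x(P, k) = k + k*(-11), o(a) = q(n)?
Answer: 276874483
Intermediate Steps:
n = -45/2 (n = (9/2)*(-5) = -45/2 ≈ -22.500)
q(L) = 4 (q(L) = -8*(-1/2) = 4)
o(a) = 4
x(P, k) = -10*k (x(P, k) = k - 11*k = -10*k)
(-7851 + 19958)*(o(-26) - 1*(-22865)) - x(-154, -50) = (-7851 + 19958)*(4 - 1*(-22865)) - (-10)*(-50) = 12107*(4 + 22865) - 1*500 = 12107*22869 - 500 = 276874983 - 500 = 276874483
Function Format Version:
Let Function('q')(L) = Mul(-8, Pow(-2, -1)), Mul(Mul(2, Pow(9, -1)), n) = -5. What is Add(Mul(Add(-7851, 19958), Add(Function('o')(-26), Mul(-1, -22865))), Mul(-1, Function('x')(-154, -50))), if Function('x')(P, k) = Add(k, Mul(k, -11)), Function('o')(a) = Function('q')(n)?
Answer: 276874483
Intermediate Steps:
n = Rational(-45, 2) (n = Mul(Rational(9, 2), -5) = Rational(-45, 2) ≈ -22.500)
Function('q')(L) = 4 (Function('q')(L) = Mul(-8, Rational(-1, 2)) = 4)
Function('o')(a) = 4
Function('x')(P, k) = Mul(-10, k) (Function('x')(P, k) = Add(k, Mul(-11, k)) = Mul(-10, k))
Add(Mul(Add(-7851, 19958), Add(Function('o')(-26), Mul(-1, -22865))), Mul(-1, Function('x')(-154, -50))) = Add(Mul(Add(-7851, 19958), Add(4, Mul(-1, -22865))), Mul(-1, Mul(-10, -50))) = Add(Mul(12107, Add(4, 22865)), Mul(-1, 500)) = Add(Mul(12107, 22869), -500) = Add(276874983, -500) = 276874483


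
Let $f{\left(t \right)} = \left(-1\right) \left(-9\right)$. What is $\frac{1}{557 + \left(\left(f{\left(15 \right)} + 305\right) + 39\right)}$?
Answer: $\frac{1}{910} \approx 0.0010989$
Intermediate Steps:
$f{\left(t \right)} = 9$
$\frac{1}{557 + \left(\left(f{\left(15 \right)} + 305\right) + 39\right)} = \frac{1}{557 + \left(\left(9 + 305\right) + 39\right)} = \frac{1}{557 + \left(314 + 39\right)} = \frac{1}{557 + 353} = \frac{1}{910}$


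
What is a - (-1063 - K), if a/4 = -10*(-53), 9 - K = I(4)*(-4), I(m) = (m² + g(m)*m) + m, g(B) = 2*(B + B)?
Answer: 3528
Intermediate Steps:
g(B) = 4*B (g(B) = 2*(2*B) = 4*B)
I(m) = m + 5*m² (I(m) = (m² + (4*m)*m) + m = (m² + 4*m²) + m = 5*m² + m = m + 5*m²)
K = 345 (K = 9 - 4*(1 + 5*4)*(-4) = 9 - 4*(1 + 20)*(-4) = 9 - 4*21*(-4) = 9 - 84*(-4) = 9 - 1*(-336) = 9 + 336 = 345)
a = 2120 (a = 4*(-10*(-53)) = 4*530 = 2120)
a - (-1063 - K) = 2120 - (-1063 - 1*345) = 2120 - (-1063 - 345) = 2120 - 1*(-1408) = 2120 + 1408 = 3528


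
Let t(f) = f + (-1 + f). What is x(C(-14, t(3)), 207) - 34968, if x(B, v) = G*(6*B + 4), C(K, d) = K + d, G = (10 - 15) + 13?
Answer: -35368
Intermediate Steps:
t(f) = -1 + 2*f
G = 8 (G = -5 + 13 = 8)
x(B, v) = 32 + 48*B (x(B, v) = 8*(6*B + 4) = 8*(4 + 6*B) = 32 + 48*B)
x(C(-14, t(3)), 207) - 34968 = (32 + 48*(-14 + (-1 + 2*3))) - 34968 = (32 + 48*(-14 + (-1 + 6))) - 34968 = (32 + 48*(-14 + 5)) - 34968 = (32 + 48*(-9)) - 34968 = (32 - 432) - 34968 = -400 - 34968 = -35368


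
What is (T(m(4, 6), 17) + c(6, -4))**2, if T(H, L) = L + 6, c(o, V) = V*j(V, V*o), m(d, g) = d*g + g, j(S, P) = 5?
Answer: 9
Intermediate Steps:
m(d, g) = g + d*g
c(o, V) = 5*V (c(o, V) = V*5 = 5*V)
T(H, L) = 6 + L
(T(m(4, 6), 17) + c(6, -4))**2 = ((6 + 17) + 5*(-4))**2 = (23 - 20)**2 = 3**2 = 9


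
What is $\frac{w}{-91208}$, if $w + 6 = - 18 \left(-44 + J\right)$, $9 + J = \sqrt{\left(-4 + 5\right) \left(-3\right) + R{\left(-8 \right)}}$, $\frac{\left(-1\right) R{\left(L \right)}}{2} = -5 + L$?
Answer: $- \frac{237}{22802} + \frac{9 \sqrt{23}}{45604} \approx -0.0094474$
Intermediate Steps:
$R{\left(L \right)} = 10 - 2 L$ ($R{\left(L \right)} = - 2 \left(-5 + L\right) = 10 - 2 L$)
$J = -9 + \sqrt{23}$ ($J = -9 + \sqrt{\left(-4 + 5\right) \left(-3\right) + \left(10 - -16\right)} = -9 + \sqrt{1 \left(-3\right) + \left(10 + 16\right)} = -9 + \sqrt{-3 + 26} = -9 + \sqrt{23} \approx -4.2042$)
$w = 948 - 18 \sqrt{23}$ ($w = -6 - 18 \left(-44 - \left(9 - \sqrt{23}\right)\right) = -6 - 18 \left(-53 + \sqrt{23}\right) = -6 + \left(954 - 18 \sqrt{23}\right) = 948 - 18 \sqrt{23} \approx 861.67$)
$\frac{w}{-91208} = \frac{948 - 18 \sqrt{23}}{-91208} = \left(948 - 18 \sqrt{23}\right) \left(- \frac{1}{91208}\right) = - \frac{237}{22802} + \frac{9 \sqrt{23}}{45604}$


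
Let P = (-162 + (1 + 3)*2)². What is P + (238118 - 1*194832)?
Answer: 67002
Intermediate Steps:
P = 23716 (P = (-162 + 4*2)² = (-162 + 8)² = (-154)² = 23716)
P + (238118 - 1*194832) = 23716 + (238118 - 1*194832) = 23716 + (238118 - 194832) = 23716 + 43286 = 67002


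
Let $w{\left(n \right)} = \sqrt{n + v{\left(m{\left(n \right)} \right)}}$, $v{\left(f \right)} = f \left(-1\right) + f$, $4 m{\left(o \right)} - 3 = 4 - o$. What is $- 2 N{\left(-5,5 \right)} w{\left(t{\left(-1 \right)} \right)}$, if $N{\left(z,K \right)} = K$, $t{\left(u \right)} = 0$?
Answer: $0$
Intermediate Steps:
$m{\left(o \right)} = \frac{7}{4} - \frac{o}{4}$ ($m{\left(o \right)} = \frac{3}{4} + \frac{4 - o}{4} = \frac{3}{4} - \left(-1 + \frac{o}{4}\right) = \frac{7}{4} - \frac{o}{4}$)
$v{\left(f \right)} = 0$ ($v{\left(f \right)} = - f + f = 0$)
$w{\left(n \right)} = \sqrt{n}$ ($w{\left(n \right)} = \sqrt{n + 0} = \sqrt{n}$)
$- 2 N{\left(-5,5 \right)} w{\left(t{\left(-1 \right)} \right)} = \left(-2\right) 5 \sqrt{0} = \left(-10\right) 0 = 0$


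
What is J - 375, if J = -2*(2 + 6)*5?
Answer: -455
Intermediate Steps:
J = -80 (J = -2*8*5 = -16*5 = -80)
J - 375 = -80 - 375 = -455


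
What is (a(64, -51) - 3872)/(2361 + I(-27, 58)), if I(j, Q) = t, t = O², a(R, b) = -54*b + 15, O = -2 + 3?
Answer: -1103/2362 ≈ -0.46698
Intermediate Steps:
O = 1
a(R, b) = 15 - 54*b
t = 1 (t = 1² = 1)
I(j, Q) = 1
(a(64, -51) - 3872)/(2361 + I(-27, 58)) = ((15 - 54*(-51)) - 3872)/(2361 + 1) = ((15 + 2754) - 3872)/2362 = (2769 - 3872)*(1/2362) = -1103*1/2362 = -1103/2362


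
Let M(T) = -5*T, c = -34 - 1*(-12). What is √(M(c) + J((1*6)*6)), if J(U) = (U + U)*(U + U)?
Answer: √5294 ≈ 72.760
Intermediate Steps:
c = -22 (c = -34 + 12 = -22)
J(U) = 4*U² (J(U) = (2*U)*(2*U) = 4*U²)
√(M(c) + J((1*6)*6)) = √(-5*(-22) + 4*((1*6)*6)²) = √(110 + 4*(6*6)²) = √(110 + 4*36²) = √(110 + 4*1296) = √(110 + 5184) = √5294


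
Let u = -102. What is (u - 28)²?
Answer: 16900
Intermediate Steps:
(u - 28)² = (-102 - 28)² = (-130)² = 16900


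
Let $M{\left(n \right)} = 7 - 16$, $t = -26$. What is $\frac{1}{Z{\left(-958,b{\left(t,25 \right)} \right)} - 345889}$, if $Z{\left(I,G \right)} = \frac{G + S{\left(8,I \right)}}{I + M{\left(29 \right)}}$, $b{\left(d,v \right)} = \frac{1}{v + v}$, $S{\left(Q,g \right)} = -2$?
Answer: $- \frac{48350}{16723733051} \approx -2.8911 \cdot 10^{-6}$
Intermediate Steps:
$M{\left(n \right)} = -9$ ($M{\left(n \right)} = 7 - 16 = -9$)
$b{\left(d,v \right)} = \frac{1}{2 v}$
$Z{\left(I,G \right)} = \frac{-2 + G}{-9 + I}$ ($Z{\left(I,G \right)} = \frac{G - 2}{I - 9} = \frac{-2 + G}{-9 + I}$)
$\frac{1}{Z{\left(-958,b{\left(t,25 \right)} \right)} - 345889} = \frac{1}{\frac{-2 + \frac{1}{2 \cdot 25}}{-9 - 958} - 345889} = \frac{1}{\frac{-2 + \frac{1}{2} \cdot \frac{1}{25}}{-967} - 345889} = \frac{1}{- \frac{-2 + \frac{1}{50}}{967} - 345889} = \frac{1}{\left(- \frac{1}{967}\right) \left(- \frac{99}{50}\right) - 345889} = \frac{1}{\frac{99}{48350} - 345889} = \frac{1}{- \frac{16723733051}{48350}} = - \frac{48350}{16723733051}$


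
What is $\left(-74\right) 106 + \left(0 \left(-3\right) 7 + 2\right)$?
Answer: $-7842$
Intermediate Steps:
$\left(-74\right) 106 + \left(0 \left(-3\right) 7 + 2\right) = -7844 + \left(0 \cdot 7 + 2\right) = -7844 + \left(0 + 2\right) = -7844 + 2 = -7842$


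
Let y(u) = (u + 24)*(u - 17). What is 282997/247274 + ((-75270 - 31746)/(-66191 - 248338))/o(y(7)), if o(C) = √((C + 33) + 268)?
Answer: 282997/247274 - 35672*I/314529 ≈ 1.1445 - 0.11341*I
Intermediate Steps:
y(u) = (-17 + u)*(24 + u) (y(u) = (24 + u)*(-17 + u) = (-17 + u)*(24 + u))
o(C) = √(301 + C) (o(C) = √((33 + C) + 268) = √(301 + C))
282997/247274 + ((-75270 - 31746)/(-66191 - 248338))/o(y(7)) = 282997/247274 + ((-75270 - 31746)/(-66191 - 248338))/(√(301 + (-408 + 7² + 7*7))) = 282997*(1/247274) + (-107016/(-314529))/(√(301 + (-408 + 49 + 49))) = 282997/247274 + (-107016*(-1/314529))/(√(301 - 310)) = 282997/247274 + 35672/(104843*(√(-9))) = 282997/247274 + 35672/(104843*((3*I))) = 282997/247274 + 35672*(-I/3)/104843 = 282997/247274 - 35672*I/314529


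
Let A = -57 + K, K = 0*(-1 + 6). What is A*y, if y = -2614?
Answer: 148998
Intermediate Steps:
K = 0 (K = 0*5 = 0)
A = -57 (A = -57 + 0 = -57)
A*y = -57*(-2614) = 148998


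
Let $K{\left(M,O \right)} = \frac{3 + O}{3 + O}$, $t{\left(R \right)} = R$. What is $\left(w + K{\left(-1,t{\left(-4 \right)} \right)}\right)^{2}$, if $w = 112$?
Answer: $12769$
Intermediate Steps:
$K{\left(M,O \right)} = 1$
$\left(w + K{\left(-1,t{\left(-4 \right)} \right)}\right)^{2} = \left(112 + 1\right)^{2} = 113^{2} = 12769$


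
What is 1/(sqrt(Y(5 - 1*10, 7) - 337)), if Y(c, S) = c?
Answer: -I*sqrt(38)/114 ≈ -0.054074*I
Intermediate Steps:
1/(sqrt(Y(5 - 1*10, 7) - 337)) = 1/(sqrt((5 - 1*10) - 337)) = 1/(sqrt((5 - 10) - 337)) = 1/(sqrt(-5 - 337)) = 1/(sqrt(-342)) = 1/(3*I*sqrt(38)) = -I*sqrt(38)/114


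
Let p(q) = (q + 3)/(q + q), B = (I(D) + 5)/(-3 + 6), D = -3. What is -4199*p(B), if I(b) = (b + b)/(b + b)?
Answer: -20995/4 ≈ -5248.8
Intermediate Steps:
I(b) = 1 (I(b) = (2*b)/((2*b)) = (2*b)*(1/(2*b)) = 1)
B = 2 (B = (1 + 5)/(-3 + 6) = 6/3 = 6*(1/3) = 2)
p(q) = (3 + q)/(2*q) (p(q) = (3 + q)/((2*q)) = (3 + q)*(1/(2*q)) = (3 + q)/(2*q))
-4199*p(B) = -4199*(3 + 2)/(2*2) = -4199*5/(2*2) = -4199*5/4 = -20995/4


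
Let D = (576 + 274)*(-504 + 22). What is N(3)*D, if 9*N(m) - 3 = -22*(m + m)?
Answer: 17617100/3 ≈ 5.8724e+6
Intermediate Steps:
N(m) = ⅓ - 44*m/9 (N(m) = ⅓ + (-22*(m + m))/9 = ⅓ + (-44*m)/9 = ⅓ - 44*m/9)
D = -409700 (D = 850*(-482) = -409700)
N(3)*D = (⅓ - 44/9*3)*(-409700) = (⅓ - 44/3)*(-409700) = -43/3*(-409700) = 17617100/3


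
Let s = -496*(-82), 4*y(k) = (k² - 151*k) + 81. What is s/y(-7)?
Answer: 162688/1187 ≈ 137.06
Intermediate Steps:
y(k) = 81/4 - 151*k/4 + k²/4 (y(k) = ((k² - 151*k) + 81)/4 = (81 + k² - 151*k)/4 = 81/4 - 151*k/4 + k²/4)
s = 40672
s/y(-7) = 40672/(81/4 - 151/4*(-7) + (¼)*(-7)²) = 40672/(81/4 + 1057/4 + (¼)*49) = 40672/(81/4 + 1057/4 + 49/4) = 40672/(1187/4) = 40672*(4/1187) = 162688/1187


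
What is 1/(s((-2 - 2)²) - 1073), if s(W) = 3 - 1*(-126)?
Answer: -1/944 ≈ -0.0010593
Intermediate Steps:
s(W) = 129 (s(W) = 3 + 126 = 129)
1/(s((-2 - 2)²) - 1073) = 1/(129 - 1073) = 1/(-944) = -1/944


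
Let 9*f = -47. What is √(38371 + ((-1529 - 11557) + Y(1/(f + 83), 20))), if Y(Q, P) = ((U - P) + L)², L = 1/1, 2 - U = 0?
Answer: √25574 ≈ 159.92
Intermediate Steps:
U = 2 (U = 2 - 1*0 = 2 + 0 = 2)
f = -47/9 (f = (⅑)*(-47) = -47/9 ≈ -5.2222)
L = 1
Y(Q, P) = (3 - P)² (Y(Q, P) = ((2 - P) + 1)² = (3 - P)²)
√(38371 + ((-1529 - 11557) + Y(1/(f + 83), 20))) = √(38371 + ((-1529 - 11557) + (3 - 1*20)²)) = √(38371 + (-13086 + (3 - 20)²)) = √(38371 + (-13086 + (-17)²)) = √(38371 + (-13086 + 289)) = √(38371 - 12797) = √25574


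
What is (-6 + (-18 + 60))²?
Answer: 1296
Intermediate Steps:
(-6 + (-18 + 60))² = (-6 + 42)² = 36² = 1296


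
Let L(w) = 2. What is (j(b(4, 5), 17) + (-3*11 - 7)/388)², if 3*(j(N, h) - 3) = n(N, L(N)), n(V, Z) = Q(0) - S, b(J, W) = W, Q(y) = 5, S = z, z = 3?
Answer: 1075369/84681 ≈ 12.699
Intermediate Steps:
S = 3
n(V, Z) = 2 (n(V, Z) = 5 - 1*3 = 5 - 3 = 2)
j(N, h) = 11/3 (j(N, h) = 3 + (⅓)*2 = 3 + ⅔ = 11/3)
(j(b(4, 5), 17) + (-3*11 - 7)/388)² = (11/3 + (-3*11 - 7)/388)² = (11/3 + (-33 - 7)*(1/388))² = (11/3 - 40*1/388)² = (11/3 - 10/97)² = (1037/291)² = 1075369/84681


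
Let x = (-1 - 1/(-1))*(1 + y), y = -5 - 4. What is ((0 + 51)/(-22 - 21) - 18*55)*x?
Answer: 0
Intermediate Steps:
y = -9
x = 0 (x = (-1 - 1/(-1))*(1 - 9) = (-1 - 1*(-1))*(-8) = (-1 + 1)*(-8) = 0*(-8) = 0)
((0 + 51)/(-22 - 21) - 18*55)*x = ((0 + 51)/(-22 - 21) - 18*55)*0 = (51/(-43) - 990)*0 = (51*(-1/43) - 990)*0 = (-51/43 - 990)*0 = -42621/43*0 = 0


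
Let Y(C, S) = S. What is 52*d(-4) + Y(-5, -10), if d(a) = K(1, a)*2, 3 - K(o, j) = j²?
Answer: -1362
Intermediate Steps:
K(o, j) = 3 - j²
d(a) = 6 - 2*a² (d(a) = (3 - a²)*2 = 6 - 2*a²)
52*d(-4) + Y(-5, -10) = 52*(6 - 2*(-4)²) - 10 = 52*(6 - 2*16) - 10 = 52*(6 - 32) - 10 = 52*(-26) - 10 = -1352 - 10 = -1362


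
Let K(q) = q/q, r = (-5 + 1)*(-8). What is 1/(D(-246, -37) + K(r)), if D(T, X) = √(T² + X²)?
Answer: -1/61884 + √61885/61884 ≈ 0.0040037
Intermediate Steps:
r = 32 (r = -4*(-8) = 32)
K(q) = 1
1/(D(-246, -37) + K(r)) = 1/(√((-246)² + (-37)²) + 1) = 1/(√(60516 + 1369) + 1) = 1/(√61885 + 1) = 1/(1 + √61885)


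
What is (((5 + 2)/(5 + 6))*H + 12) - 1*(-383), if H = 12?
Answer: 4429/11 ≈ 402.64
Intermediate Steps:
(((5 + 2)/(5 + 6))*H + 12) - 1*(-383) = (((5 + 2)/(5 + 6))*12 + 12) - 1*(-383) = ((7/11)*12 + 12) + 383 = (84/11 + 12) + 383 = 216/11 + 383 = 4429/11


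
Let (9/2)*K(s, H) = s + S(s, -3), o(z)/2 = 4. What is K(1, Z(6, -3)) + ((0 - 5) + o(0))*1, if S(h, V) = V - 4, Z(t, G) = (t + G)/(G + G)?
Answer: 5/3 ≈ 1.6667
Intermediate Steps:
Z(t, G) = (G + t)/(2*G) (Z(t, G) = (G + t)/((2*G)) = (G + t)*(1/(2*G)) = (G + t)/(2*G))
o(z) = 8 (o(z) = 2*4 = 8)
S(h, V) = -4 + V
K(s, H) = -14/9 + 2*s/9 (K(s, H) = 2*(s + (-4 - 3))/9 = 2*(s - 7)/9 = 2*(-7 + s)/9 = -14/9 + 2*s/9)
K(1, Z(6, -3)) + ((0 - 5) + o(0))*1 = (-14/9 + (2/9)*1) + ((0 - 5) + 8)*1 = (-14/9 + 2/9) + (-5 + 8)*1 = -4/3 + 3*1 = -4/3 + 3 = 5/3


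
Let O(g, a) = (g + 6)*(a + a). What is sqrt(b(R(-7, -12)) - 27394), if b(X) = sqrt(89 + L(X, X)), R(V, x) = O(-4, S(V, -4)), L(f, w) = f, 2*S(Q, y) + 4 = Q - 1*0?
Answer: sqrt(-27394 + sqrt(67)) ≈ 165.49*I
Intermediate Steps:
S(Q, y) = -2 + Q/2 (S(Q, y) = -2 + (Q - 1*0)/2 = -2 + (Q + 0)/2 = -2 + Q/2)
O(g, a) = 2*a*(6 + g) (O(g, a) = (6 + g)*(2*a) = 2*a*(6 + g))
R(V, x) = -8 + 2*V (R(V, x) = 2*(-2 + V/2)*(6 - 4) = 2*(-2 + V/2)*2 = -8 + 2*V)
b(X) = sqrt(89 + X)
sqrt(b(R(-7, -12)) - 27394) = sqrt(sqrt(89 + (-8 + 2*(-7))) - 27394) = sqrt(sqrt(89 + (-8 - 14)) - 27394) = sqrt(sqrt(89 - 22) - 27394) = sqrt(sqrt(67) - 27394) = sqrt(-27394 + sqrt(67))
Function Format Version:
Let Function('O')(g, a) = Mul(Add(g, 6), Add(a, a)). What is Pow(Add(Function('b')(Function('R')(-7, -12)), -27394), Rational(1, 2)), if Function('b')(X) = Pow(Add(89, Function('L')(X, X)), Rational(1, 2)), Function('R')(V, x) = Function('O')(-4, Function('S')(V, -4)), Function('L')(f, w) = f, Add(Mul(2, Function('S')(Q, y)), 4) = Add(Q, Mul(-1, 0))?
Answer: Pow(Add(-27394, Pow(67, Rational(1, 2))), Rational(1, 2)) ≈ Mul(165.49, I)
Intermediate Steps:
Function('S')(Q, y) = Add(-2, Mul(Rational(1, 2), Q)) (Function('S')(Q, y) = Add(-2, Mul(Rational(1, 2), Add(Q, Mul(-1, 0)))) = Add(-2, Mul(Rational(1, 2), Add(Q, 0))) = Add(-2, Mul(Rational(1, 2), Q)))
Function('O')(g, a) = Mul(2, a, Add(6, g)) (Function('O')(g, a) = Mul(Add(6, g), Mul(2, a)) = Mul(2, a, Add(6, g)))
Function('R')(V, x) = Add(-8, Mul(2, V)) (Function('R')(V, x) = Mul(2, Add(-2, Mul(Rational(1, 2), V)), Add(6, -4)) = Mul(2, Add(-2, Mul(Rational(1, 2), V)), 2) = Add(-8, Mul(2, V)))
Function('b')(X) = Pow(Add(89, X), Rational(1, 2))
Pow(Add(Function('b')(Function('R')(-7, -12)), -27394), Rational(1, 2)) = Pow(Add(Pow(Add(89, Add(-8, Mul(2, -7))), Rational(1, 2)), -27394), Rational(1, 2)) = Pow(Add(Pow(Add(89, Add(-8, -14)), Rational(1, 2)), -27394), Rational(1, 2)) = Pow(Add(Pow(Add(89, -22), Rational(1, 2)), -27394), Rational(1, 2)) = Pow(Add(Pow(67, Rational(1, 2)), -27394), Rational(1, 2)) = Pow(Add(-27394, Pow(67, Rational(1, 2))), Rational(1, 2))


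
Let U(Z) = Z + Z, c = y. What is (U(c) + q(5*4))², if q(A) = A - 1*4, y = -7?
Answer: 4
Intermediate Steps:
c = -7
U(Z) = 2*Z
q(A) = -4 + A (q(A) = A - 4 = -4 + A)
(U(c) + q(5*4))² = (2*(-7) + (-4 + 5*4))² = (-14 + (-4 + 20))² = (-14 + 16)² = 2² = 4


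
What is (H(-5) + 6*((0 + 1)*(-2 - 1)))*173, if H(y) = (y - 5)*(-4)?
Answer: 3806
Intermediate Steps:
H(y) = 20 - 4*y (H(y) = (-5 + y)*(-4) = 20 - 4*y)
(H(-5) + 6*((0 + 1)*(-2 - 1)))*173 = ((20 - 4*(-5)) + 6*((0 + 1)*(-2 - 1)))*173 = ((20 + 20) + 6*(1*(-3)))*173 = (40 + 6*(-3))*173 = (40 - 18)*173 = 22*173 = 3806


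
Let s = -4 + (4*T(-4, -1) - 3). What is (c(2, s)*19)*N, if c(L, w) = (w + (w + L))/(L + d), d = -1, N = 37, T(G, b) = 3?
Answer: 8436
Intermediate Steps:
s = 5 (s = -4 + (4*3 - 3) = -4 + (12 - 3) = -4 + 9 = 5)
c(L, w) = (L + 2*w)/(-1 + L) (c(L, w) = (w + (w + L))/(L - 1) = (w + (L + w))/(-1 + L) = (L + 2*w)/(-1 + L))
(c(2, s)*19)*N = (((2 + 2*5)/(-1 + 2))*19)*37 = (((2 + 10)/1)*19)*37 = ((1*12)*19)*37 = (12*19)*37 = 228*37 = 8436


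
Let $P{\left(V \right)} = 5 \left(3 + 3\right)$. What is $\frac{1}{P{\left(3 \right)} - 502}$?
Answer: $- \frac{1}{472} \approx -0.0021186$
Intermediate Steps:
$P{\left(V \right)} = 30$ ($P{\left(V \right)} = 5 \cdot 6 = 30$)
$\frac{1}{P{\left(3 \right)} - 502} = \frac{1}{30 - 502} = \frac{1}{-472} = - \frac{1}{472}$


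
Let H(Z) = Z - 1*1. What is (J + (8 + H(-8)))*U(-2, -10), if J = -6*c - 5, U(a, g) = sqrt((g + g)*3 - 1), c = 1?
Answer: -12*I*sqrt(61) ≈ -93.723*I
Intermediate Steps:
H(Z) = -1 + Z (H(Z) = Z - 1 = -1 + Z)
U(a, g) = sqrt(-1 + 6*g) (U(a, g) = sqrt((2*g)*3 - 1) = sqrt(6*g - 1) = sqrt(-1 + 6*g))
J = -11 (J = -6*1 - 5 = -6 - 5 = -11)
(J + (8 + H(-8)))*U(-2, -10) = (-11 + (8 + (-1 - 8)))*sqrt(-1 + 6*(-10)) = (-11 + (8 - 9))*sqrt(-1 - 60) = (-11 - 1)*sqrt(-61) = -12*I*sqrt(61)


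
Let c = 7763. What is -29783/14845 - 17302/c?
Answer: -488053619/115241735 ≈ -4.2350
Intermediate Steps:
-29783/14845 - 17302/c = -29783/14845 - 17302/7763 = -488053619/115241735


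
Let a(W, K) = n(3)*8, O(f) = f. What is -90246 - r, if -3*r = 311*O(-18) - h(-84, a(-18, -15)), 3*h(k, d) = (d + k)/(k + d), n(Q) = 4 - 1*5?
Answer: -829009/9 ≈ -92112.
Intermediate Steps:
n(Q) = -1 (n(Q) = 4 - 5 = -1)
a(W, K) = -8 (a(W, K) = -1*8 = -8)
h(k, d) = ⅓ (h(k, d) = ((d + k)/(k + d))/3 = ((d + k)/(d + k))/3 = (⅓)*1 = ⅓)
r = 16795/9 (r = -(311*(-18) - 1*⅓)/3 = -(-5598 - ⅓)/3 = -⅓*(-16795/3) = 16795/9 ≈ 1866.1)
-90246 - r = -90246 - 1*16795/9 = -90246 - 16795/9 = -829009/9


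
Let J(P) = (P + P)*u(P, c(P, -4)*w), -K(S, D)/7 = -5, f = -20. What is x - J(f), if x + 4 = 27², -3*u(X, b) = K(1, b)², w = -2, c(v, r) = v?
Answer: -46825/3 ≈ -15608.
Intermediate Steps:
K(S, D) = 35 (K(S, D) = -7*(-5) = 35)
u(X, b) = -1225/3 (u(X, b) = -⅓*35² = -⅓*1225 = -1225/3)
J(P) = -2450*P/3 (J(P) = (P + P)*(-1225/3) = (2*P)*(-1225/3) = -2450*P/3)
x = 725 (x = -4 + 27² = -4 + 729 = 725)
x - J(f) = 725 - (-2450)*(-20)/3 = 725 - 1*49000/3 = 725 - 49000/3 = -46825/3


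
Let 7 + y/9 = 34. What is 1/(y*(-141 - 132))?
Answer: -1/66339 ≈ -1.5074e-5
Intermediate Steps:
y = 243 (y = -63 + 9*34 = -63 + 306 = 243)
1/(y*(-141 - 132)) = 1/(243*(-141 - 132)) = 1/(243*(-273)) = 1/(-66339) = -1/66339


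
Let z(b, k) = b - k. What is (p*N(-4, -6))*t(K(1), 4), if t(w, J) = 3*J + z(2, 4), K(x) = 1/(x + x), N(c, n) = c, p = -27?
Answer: 1080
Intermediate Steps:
K(x) = 1/(2*x)
t(w, J) = -2 + 3*J (t(w, J) = 3*J + (2 - 1*4) = 3*J + (2 - 4) = 3*J - 2 = -2 + 3*J)
(p*N(-4, -6))*t(K(1), 4) = (-27*(-4))*(-2 + 3*4) = 108*(-2 + 12) = 108*10 = 1080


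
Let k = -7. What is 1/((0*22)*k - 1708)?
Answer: -1/1708 ≈ -0.00058548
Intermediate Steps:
1/((0*22)*k - 1708) = 1/((0*22)*(-7) - 1708) = 1/(0*(-7) - 1708) = 1/(0 - 1708) = 1/(-1708) = -1/1708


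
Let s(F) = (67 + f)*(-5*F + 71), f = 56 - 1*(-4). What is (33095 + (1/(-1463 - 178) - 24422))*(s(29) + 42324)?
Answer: 468615738992/1641 ≈ 2.8557e+8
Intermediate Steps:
f = 60 (f = 56 + 4 = 60)
s(F) = 9017 - 635*F (s(F) = (67 + 60)*(-5*F + 71) = 127*(71 - 5*F) = 9017 - 635*F)
(33095 + (1/(-1463 - 178) - 24422))*(s(29) + 42324) = (33095 + (1/(-1463 - 178) - 24422))*((9017 - 635*29) + 42324) = (33095 + (1/(-1641) - 24422))*((9017 - 18415) + 42324) = (33095 + (-1/1641 - 24422))*(-9398 + 42324) = (33095 - 40076503/1641)*32926 = (14232392/1641)*32926 = 468615738992/1641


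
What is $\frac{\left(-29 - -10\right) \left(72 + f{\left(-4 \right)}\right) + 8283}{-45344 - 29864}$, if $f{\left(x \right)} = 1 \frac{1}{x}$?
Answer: $- \frac{27679}{300832} \approx -0.092008$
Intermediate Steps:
$f{\left(x \right)} = \frac{1}{x}$
$\frac{\left(-29 - -10\right) \left(72 + f{\left(-4 \right)}\right) + 8283}{-45344 - 29864} = \frac{\left(-29 - -10\right) \left(72 + \frac{1}{-4}\right) + 8283}{-45344 - 29864} = \frac{\left(-29 + 10\right) \left(72 - \frac{1}{4}\right) + 8283}{-75208} = \left(\left(-19\right) \frac{287}{4} + 8283\right) \left(- \frac{1}{75208}\right) = \left(- \frac{5453}{4} + 8283\right) \left(- \frac{1}{75208}\right) = \frac{27679}{4} \left(- \frac{1}{75208}\right) = - \frac{27679}{300832}$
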